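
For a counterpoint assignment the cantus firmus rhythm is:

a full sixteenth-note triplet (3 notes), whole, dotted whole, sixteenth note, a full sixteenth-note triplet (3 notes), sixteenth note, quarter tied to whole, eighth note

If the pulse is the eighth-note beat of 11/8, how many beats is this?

34

One eighth-note beat = 2 sixteenth notes.
In sixteenth notes: a full sixteenth-note triplet (3 notes) (three triplet sixteenths span one eighth) = 2; whole = 16; dotted whole = 24; sixteenth note = 1; a full sixteenth-note triplet (3 notes) (three triplet sixteenths span one eighth) = 2; sixteenth note = 1; quarter tied to whole (quarter + whole) = 20; eighth note = 2.
Sum: 2 + 16 + 24 + 1 + 2 + 1 + 20 + 2 = 68.
68 ÷ 2 = 34 beats.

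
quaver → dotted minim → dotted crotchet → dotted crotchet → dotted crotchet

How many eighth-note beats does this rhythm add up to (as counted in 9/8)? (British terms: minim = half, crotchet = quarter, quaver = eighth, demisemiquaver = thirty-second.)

16

One eighth-note beat = 2 sixteenth notes.
Convert each value to sixteenth notes: quaver = 2; dotted minim = 12; dotted crotchet = 6; dotted crotchet = 6; dotted crotchet = 6.
Altogether 2 + 12 + 6 + 6 + 6 = 32.
32 ÷ 2 = 16 beats.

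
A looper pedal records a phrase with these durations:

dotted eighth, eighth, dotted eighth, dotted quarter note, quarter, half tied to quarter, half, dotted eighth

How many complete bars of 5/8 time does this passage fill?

One bar of 5/8 = 10 sixteenth notes.
In sixteenth notes: dotted eighth = 3; eighth = 2; dotted eighth = 3; dotted quarter note = 6; quarter = 4; half tied to quarter (half + quarter) = 12; half = 8; dotted eighth = 3.
Altogether 3 + 2 + 3 + 6 + 4 + 12 + 8 + 3 = 41.
41 ÷ 10 = 4 complete bars with 1 left over.

4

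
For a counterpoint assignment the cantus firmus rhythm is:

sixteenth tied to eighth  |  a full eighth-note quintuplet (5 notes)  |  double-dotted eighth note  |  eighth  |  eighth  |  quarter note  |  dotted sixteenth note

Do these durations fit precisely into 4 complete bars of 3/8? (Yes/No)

Yes

One bar of 3/8 = 12 thirty-second notes, so 4 bars = 48.
In thirty-second notes: sixteenth tied to eighth (sixteenth + eighth) = 6; a full eighth-note quintuplet (5 notes) (five quintuplet eighths span one half) = 16; double-dotted eighth note = 7; eighth = 4; eighth = 4; quarter note = 8; dotted sixteenth note = 3.
Sum: 6 + 16 + 7 + 4 + 4 + 8 + 3 = 48.
48 equals 48, so the answer is Yes.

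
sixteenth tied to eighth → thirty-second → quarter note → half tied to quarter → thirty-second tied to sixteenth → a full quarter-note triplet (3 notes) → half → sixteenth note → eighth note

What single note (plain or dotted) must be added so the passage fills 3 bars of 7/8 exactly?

3 bars of 7/8 = 84 thirty-second notes.
In thirty-second notes: sixteenth tied to eighth (sixteenth + eighth) = 6; thirty-second = 1; quarter note = 8; half tied to quarter (half + quarter) = 24; thirty-second tied to sixteenth (thirty-second + sixteenth) = 3; a full quarter-note triplet (3 notes) (three triplet quarters span one half) = 16; half = 16; sixteenth note = 2; eighth note = 4.
Total: 6 + 1 + 8 + 24 + 3 + 16 + 16 + 2 + 4 = 80.
Remaining: 84 − 80 = 4 thirty-second notes, which is a eighth note.

eighth note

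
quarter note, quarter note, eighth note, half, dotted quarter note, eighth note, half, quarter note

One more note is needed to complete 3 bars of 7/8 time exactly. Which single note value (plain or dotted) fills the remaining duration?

quarter note

3 bars of 7/8 = 21 eighth notes.
Each duration in eighth notes: quarter note = 2; quarter note = 2; eighth note = 1; half = 4; dotted quarter note = 3; eighth note = 1; half = 4; quarter note = 2.
Adding: 2 + 2 + 1 + 4 + 3 + 1 + 4 + 2 = 19.
Remaining: 21 − 19 = 2 eighth notes, which is a quarter note.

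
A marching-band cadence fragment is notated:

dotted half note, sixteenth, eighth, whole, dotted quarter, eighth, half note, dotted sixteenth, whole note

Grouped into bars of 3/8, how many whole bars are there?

One bar of 3/8 = 12 thirty-second notes.
Express everything in thirty-second notes: dotted half note = 24; sixteenth = 2; eighth = 4; whole = 32; dotted quarter = 12; eighth = 4; half note = 16; dotted sixteenth = 3; whole note = 32.
Adding: 24 + 2 + 4 + 32 + 12 + 4 + 16 + 3 + 32 = 129.
129 ÷ 12 = 10 complete bars with 9 left over.

10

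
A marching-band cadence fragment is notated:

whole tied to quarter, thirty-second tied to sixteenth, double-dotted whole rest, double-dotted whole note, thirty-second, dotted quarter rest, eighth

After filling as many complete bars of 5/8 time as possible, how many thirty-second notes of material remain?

One bar of 5/8 = 20 thirty-second notes.
Convert each value to thirty-second notes: whole tied to quarter (whole + quarter) = 40; thirty-second tied to sixteenth (thirty-second + sixteenth) = 3; double-dotted whole rest = 56; double-dotted whole note = 56; thirty-second = 1; dotted quarter rest = 12; eighth = 4.
Sum: 40 + 3 + 56 + 56 + 1 + 12 + 4 = 172.
172 ÷ 20 = 8 complete bars with 12 thirty-second notes remaining.

12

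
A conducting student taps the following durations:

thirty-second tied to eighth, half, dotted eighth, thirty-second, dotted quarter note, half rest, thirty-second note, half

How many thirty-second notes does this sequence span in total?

73

Convert each value to thirty-second notes: thirty-second tied to eighth (thirty-second + eighth) = 5; half = 16; dotted eighth = 6; thirty-second = 1; dotted quarter note = 12; half rest = 16; thirty-second note = 1; half = 16.
Total: 5 + 16 + 6 + 1 + 12 + 16 + 1 + 16 = 73 thirty-second notes.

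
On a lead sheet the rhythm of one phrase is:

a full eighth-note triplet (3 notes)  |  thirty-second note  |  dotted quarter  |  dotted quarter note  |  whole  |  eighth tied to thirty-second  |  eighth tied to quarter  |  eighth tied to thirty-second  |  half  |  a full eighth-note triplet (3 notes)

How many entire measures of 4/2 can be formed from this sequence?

One bar of 4/2 = 64 thirty-second notes.
Express everything in thirty-second notes: a full eighth-note triplet (3 notes) (three triplet eighths span one quarter) = 8; thirty-second note = 1; dotted quarter = 12; dotted quarter note = 12; whole = 32; eighth tied to thirty-second (eighth + thirty-second) = 5; eighth tied to quarter (eighth + quarter) = 12; eighth tied to thirty-second (eighth + thirty-second) = 5; half = 16; a full eighth-note triplet (3 notes) (three triplet eighths span one quarter) = 8.
Sum: 8 + 1 + 12 + 12 + 32 + 5 + 12 + 5 + 16 + 8 = 111.
111 ÷ 64 = 1 complete bar with 47 left over.

1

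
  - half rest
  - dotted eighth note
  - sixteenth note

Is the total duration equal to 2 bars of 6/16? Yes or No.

One bar of 6/16 = 6 sixteenth notes, so 2 bars = 12.
Express everything in sixteenth notes: half rest = 8; dotted eighth note = 3; sixteenth note = 1.
Altogether 8 + 3 + 1 = 12.
12 equals 12, so the answer is Yes.

Yes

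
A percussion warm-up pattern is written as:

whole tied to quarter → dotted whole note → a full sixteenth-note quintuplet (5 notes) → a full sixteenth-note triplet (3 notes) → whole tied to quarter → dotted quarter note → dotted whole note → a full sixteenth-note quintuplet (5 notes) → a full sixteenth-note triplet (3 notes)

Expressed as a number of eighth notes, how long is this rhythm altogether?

Working in eighth notes: whole tied to quarter (whole + quarter) = 10; dotted whole note = 12; a full sixteenth-note quintuplet (5 notes) (five quintuplet sixteenths span one quarter) = 2; a full sixteenth-note triplet (3 notes) (three triplet sixteenths span one eighth) = 1; whole tied to quarter (whole + quarter) = 10; dotted quarter note = 3; dotted whole note = 12; a full sixteenth-note quintuplet (5 notes) (five quintuplet sixteenths span one quarter) = 2; a full sixteenth-note triplet (3 notes) (three triplet sixteenths span one eighth) = 1.
Sum: 10 + 12 + 2 + 1 + 10 + 3 + 12 + 2 + 1 = 53 eighth notes.

53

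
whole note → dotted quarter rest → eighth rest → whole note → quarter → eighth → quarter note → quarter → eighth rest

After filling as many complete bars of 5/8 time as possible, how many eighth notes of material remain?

3

One bar of 5/8 = 5 eighth notes.
Express everything in eighth notes: whole note = 8; dotted quarter rest = 3; eighth rest = 1; whole note = 8; quarter = 2; eighth = 1; quarter note = 2; quarter = 2; eighth rest = 1.
Altogether 8 + 3 + 1 + 8 + 2 + 1 + 2 + 2 + 1 = 28.
28 ÷ 5 = 5 complete bars with 3 eighth notes remaining.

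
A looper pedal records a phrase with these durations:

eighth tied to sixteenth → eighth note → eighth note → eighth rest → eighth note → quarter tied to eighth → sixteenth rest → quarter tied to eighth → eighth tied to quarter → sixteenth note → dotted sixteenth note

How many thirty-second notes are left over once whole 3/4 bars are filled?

One bar of 3/4 = 24 thirty-second notes.
Express everything in thirty-second notes: eighth tied to sixteenth (eighth + sixteenth) = 6; eighth note = 4; eighth note = 4; eighth rest = 4; eighth note = 4; quarter tied to eighth (quarter + eighth) = 12; sixteenth rest = 2; quarter tied to eighth (quarter + eighth) = 12; eighth tied to quarter (eighth + quarter) = 12; sixteenth note = 2; dotted sixteenth note = 3.
Total: 6 + 4 + 4 + 4 + 4 + 12 + 2 + 12 + 12 + 2 + 3 = 65.
65 ÷ 24 = 2 complete bars with 17 thirty-second notes remaining.

17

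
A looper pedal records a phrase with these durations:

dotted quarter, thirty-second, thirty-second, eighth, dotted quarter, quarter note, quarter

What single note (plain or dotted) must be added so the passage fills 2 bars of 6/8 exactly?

sixteenth note

2 bars of 6/8 = 48 thirty-second notes.
Express everything in thirty-second notes: dotted quarter = 12; thirty-second = 1; thirty-second = 1; eighth = 4; dotted quarter = 12; quarter note = 8; quarter = 8.
Adding: 12 + 1 + 1 + 4 + 12 + 8 + 8 = 46.
Remaining: 48 − 46 = 2 thirty-second notes, which is a sixteenth note.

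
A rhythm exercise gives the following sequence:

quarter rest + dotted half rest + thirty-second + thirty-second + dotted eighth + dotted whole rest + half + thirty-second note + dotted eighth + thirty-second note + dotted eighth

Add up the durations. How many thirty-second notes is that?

118

In thirty-second notes: quarter rest = 8; dotted half rest = 24; thirty-second = 1; thirty-second = 1; dotted eighth = 6; dotted whole rest = 48; half = 16; thirty-second note = 1; dotted eighth = 6; thirty-second note = 1; dotted eighth = 6.
Sum: 8 + 24 + 1 + 1 + 6 + 48 + 16 + 1 + 6 + 1 + 6 = 118 thirty-second notes.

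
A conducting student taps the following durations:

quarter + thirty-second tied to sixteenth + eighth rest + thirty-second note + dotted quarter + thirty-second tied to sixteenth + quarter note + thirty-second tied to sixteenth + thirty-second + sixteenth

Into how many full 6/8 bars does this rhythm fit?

1

One bar of 6/8 = 24 thirty-second notes.
In thirty-second notes: quarter = 8; thirty-second tied to sixteenth (thirty-second + sixteenth) = 3; eighth rest = 4; thirty-second note = 1; dotted quarter = 12; thirty-second tied to sixteenth (thirty-second + sixteenth) = 3; quarter note = 8; thirty-second tied to sixteenth (thirty-second + sixteenth) = 3; thirty-second = 1; sixteenth = 2.
Altogether 8 + 3 + 4 + 1 + 12 + 3 + 8 + 3 + 1 + 2 = 45.
45 ÷ 24 = 1 complete bar with 21 left over.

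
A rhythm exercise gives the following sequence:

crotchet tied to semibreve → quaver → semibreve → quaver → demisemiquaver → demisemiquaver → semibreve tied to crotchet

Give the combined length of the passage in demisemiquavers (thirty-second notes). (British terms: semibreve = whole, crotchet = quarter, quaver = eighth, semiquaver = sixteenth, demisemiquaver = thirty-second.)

122

Express everything in thirty-second notes: crotchet tied to semibreve (crotchet + semibreve) = 40; quaver = 4; semibreve = 32; quaver = 4; demisemiquaver = 1; demisemiquaver = 1; semibreve tied to crotchet (semibreve + crotchet) = 40.
Sum: 40 + 4 + 32 + 4 + 1 + 1 + 40 = 122 thirty-second notes.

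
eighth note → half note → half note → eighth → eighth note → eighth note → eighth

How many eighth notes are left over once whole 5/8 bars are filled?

3

One bar of 5/8 = 5 eighth notes.
Convert each value to eighth notes: eighth note = 1; half note = 4; half note = 4; eighth = 1; eighth note = 1; eighth note = 1; eighth = 1.
Sum: 1 + 4 + 4 + 1 + 1 + 1 + 1 = 13.
13 ÷ 5 = 2 complete bars with 3 eighth notes remaining.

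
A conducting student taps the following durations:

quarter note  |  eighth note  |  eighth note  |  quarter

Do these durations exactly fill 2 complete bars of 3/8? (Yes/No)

One bar of 3/8 = 3 eighth notes, so 2 bars = 6.
Convert each value to eighth notes: quarter note = 2; eighth note = 1; eighth note = 1; quarter = 2.
Total: 2 + 1 + 1 + 2 = 6.
6 equals 6, so the answer is Yes.

Yes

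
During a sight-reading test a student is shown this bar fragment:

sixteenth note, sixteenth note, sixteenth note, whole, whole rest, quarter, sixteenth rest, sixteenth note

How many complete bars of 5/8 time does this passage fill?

4

One bar of 5/8 = 10 sixteenth notes.
In sixteenth notes: sixteenth note = 1; sixteenth note = 1; sixteenth note = 1; whole = 16; whole rest = 16; quarter = 4; sixteenth rest = 1; sixteenth note = 1.
Total: 1 + 1 + 1 + 16 + 16 + 4 + 1 + 1 = 41.
41 ÷ 10 = 4 complete bars with 1 left over.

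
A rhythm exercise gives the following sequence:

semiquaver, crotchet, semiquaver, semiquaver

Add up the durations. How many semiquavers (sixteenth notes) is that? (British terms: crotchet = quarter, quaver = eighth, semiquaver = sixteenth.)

7

Express everything in sixteenth notes: semiquaver = 1; crotchet = 4; semiquaver = 1; semiquaver = 1.
Sum: 1 + 4 + 1 + 1 = 7 sixteenth notes.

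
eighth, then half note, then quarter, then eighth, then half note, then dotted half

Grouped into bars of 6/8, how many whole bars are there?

One bar of 6/8 = 6 eighth notes.
Working in eighth notes: eighth = 1; half note = 4; quarter = 2; eighth = 1; half note = 4; dotted half = 6.
Sum: 1 + 4 + 2 + 1 + 4 + 6 = 18.
18 ÷ 6 = 3 complete bars with 0 left over.

3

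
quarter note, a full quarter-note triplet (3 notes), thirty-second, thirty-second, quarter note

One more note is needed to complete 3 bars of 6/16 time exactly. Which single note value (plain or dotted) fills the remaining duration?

3 bars of 6/16 = 36 thirty-second notes.
Working in thirty-second notes: quarter note = 8; a full quarter-note triplet (3 notes) (three triplet quarters span one half) = 16; thirty-second = 1; thirty-second = 1; quarter note = 8.
Sum: 8 + 16 + 1 + 1 + 8 = 34.
Remaining: 36 − 34 = 2 thirty-second notes, which is a sixteenth note.

sixteenth note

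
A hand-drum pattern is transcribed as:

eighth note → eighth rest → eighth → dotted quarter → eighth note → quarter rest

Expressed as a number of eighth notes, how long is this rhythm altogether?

Express everything in eighth notes: eighth note = 1; eighth rest = 1; eighth = 1; dotted quarter = 3; eighth note = 1; quarter rest = 2.
Adding: 1 + 1 + 1 + 3 + 1 + 2 = 9 eighth notes.

9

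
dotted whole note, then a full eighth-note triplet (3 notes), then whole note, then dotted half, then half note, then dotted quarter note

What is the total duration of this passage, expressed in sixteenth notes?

70

Express everything in sixteenth notes: dotted whole note = 24; a full eighth-note triplet (3 notes) (three triplet eighths span one quarter) = 4; whole note = 16; dotted half = 12; half note = 8; dotted quarter note = 6.
Altogether 24 + 4 + 16 + 12 + 8 + 6 = 70 sixteenth notes.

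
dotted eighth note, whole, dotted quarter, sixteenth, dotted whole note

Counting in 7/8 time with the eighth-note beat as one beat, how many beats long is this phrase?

One eighth-note beat = 2 sixteenth notes.
Working in sixteenth notes: dotted eighth note = 3; whole = 16; dotted quarter = 6; sixteenth = 1; dotted whole note = 24.
Adding: 3 + 16 + 6 + 1 + 24 = 50.
50 ÷ 2 = 25 beats.

25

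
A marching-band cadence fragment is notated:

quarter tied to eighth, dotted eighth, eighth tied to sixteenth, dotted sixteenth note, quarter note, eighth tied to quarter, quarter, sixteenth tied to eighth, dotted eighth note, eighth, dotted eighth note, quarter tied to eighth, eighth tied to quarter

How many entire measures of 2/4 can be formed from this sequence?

One bar of 2/4 = 16 thirty-second notes.
In thirty-second notes: quarter tied to eighth (quarter + eighth) = 12; dotted eighth = 6; eighth tied to sixteenth (eighth + sixteenth) = 6; dotted sixteenth note = 3; quarter note = 8; eighth tied to quarter (eighth + quarter) = 12; quarter = 8; sixteenth tied to eighth (sixteenth + eighth) = 6; dotted eighth note = 6; eighth = 4; dotted eighth note = 6; quarter tied to eighth (quarter + eighth) = 12; eighth tied to quarter (eighth + quarter) = 12.
Total: 12 + 6 + 6 + 3 + 8 + 12 + 8 + 6 + 6 + 4 + 6 + 12 + 12 = 101.
101 ÷ 16 = 6 complete bars with 5 left over.

6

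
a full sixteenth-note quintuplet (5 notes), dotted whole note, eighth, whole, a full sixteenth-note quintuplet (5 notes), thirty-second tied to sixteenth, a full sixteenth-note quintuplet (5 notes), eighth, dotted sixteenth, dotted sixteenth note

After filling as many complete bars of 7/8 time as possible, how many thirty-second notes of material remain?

9

One bar of 7/8 = 28 thirty-second notes.
Each duration in thirty-second notes: a full sixteenth-note quintuplet (5 notes) (five quintuplet sixteenths span one quarter) = 8; dotted whole note = 48; eighth = 4; whole = 32; a full sixteenth-note quintuplet (5 notes) (five quintuplet sixteenths span one quarter) = 8; thirty-second tied to sixteenth (thirty-second + sixteenth) = 3; a full sixteenth-note quintuplet (5 notes) (five quintuplet sixteenths span one quarter) = 8; eighth = 4; dotted sixteenth = 3; dotted sixteenth note = 3.
Altogether 8 + 48 + 4 + 32 + 8 + 3 + 8 + 4 + 3 + 3 = 121.
121 ÷ 28 = 4 complete bars with 9 thirty-second notes remaining.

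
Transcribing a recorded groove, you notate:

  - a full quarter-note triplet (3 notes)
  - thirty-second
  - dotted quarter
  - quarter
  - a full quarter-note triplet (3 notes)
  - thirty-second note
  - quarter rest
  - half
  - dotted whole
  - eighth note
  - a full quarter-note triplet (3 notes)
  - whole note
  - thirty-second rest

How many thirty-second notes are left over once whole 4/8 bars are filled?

3

One bar of 4/8 = 16 thirty-second notes.
Working in thirty-second notes: a full quarter-note triplet (3 notes) (three triplet quarters span one half) = 16; thirty-second = 1; dotted quarter = 12; quarter = 8; a full quarter-note triplet (3 notes) (three triplet quarters span one half) = 16; thirty-second note = 1; quarter rest = 8; half = 16; dotted whole = 48; eighth note = 4; a full quarter-note triplet (3 notes) (three triplet quarters span one half) = 16; whole note = 32; thirty-second rest = 1.
Adding: 16 + 1 + 12 + 8 + 16 + 1 + 8 + 16 + 48 + 4 + 16 + 32 + 1 = 179.
179 ÷ 16 = 11 complete bars with 3 thirty-second notes remaining.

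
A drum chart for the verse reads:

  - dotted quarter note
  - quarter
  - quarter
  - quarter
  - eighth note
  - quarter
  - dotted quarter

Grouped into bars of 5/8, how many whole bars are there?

One bar of 5/8 = 5 eighth notes.
Each duration in eighth notes: dotted quarter note = 3; quarter = 2; quarter = 2; quarter = 2; eighth note = 1; quarter = 2; dotted quarter = 3.
Altogether 3 + 2 + 2 + 2 + 1 + 2 + 3 = 15.
15 ÷ 5 = 3 complete bars with 0 left over.

3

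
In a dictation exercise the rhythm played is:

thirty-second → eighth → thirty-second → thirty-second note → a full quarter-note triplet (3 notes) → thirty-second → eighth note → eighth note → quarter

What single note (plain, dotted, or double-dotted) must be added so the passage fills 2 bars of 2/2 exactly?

dotted half note

2 bars of 2/2 = 64 thirty-second notes.
Convert each value to thirty-second notes: thirty-second = 1; eighth = 4; thirty-second = 1; thirty-second note = 1; a full quarter-note triplet (3 notes) (three triplet quarters span one half) = 16; thirty-second = 1; eighth note = 4; eighth note = 4; quarter = 8.
Sum: 1 + 4 + 1 + 1 + 16 + 1 + 4 + 4 + 8 = 40.
Remaining: 64 − 40 = 24 thirty-second notes, which is a dotted half note.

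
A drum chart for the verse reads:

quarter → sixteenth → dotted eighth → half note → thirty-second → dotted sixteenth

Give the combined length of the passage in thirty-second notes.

36

Working in thirty-second notes: quarter = 8; sixteenth = 2; dotted eighth = 6; half note = 16; thirty-second = 1; dotted sixteenth = 3.
Altogether 8 + 2 + 6 + 16 + 1 + 3 = 36 thirty-second notes.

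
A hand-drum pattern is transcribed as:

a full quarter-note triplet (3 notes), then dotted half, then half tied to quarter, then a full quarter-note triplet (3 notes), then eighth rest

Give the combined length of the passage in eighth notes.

Express everything in eighth notes: a full quarter-note triplet (3 notes) (three triplet quarters span one half) = 4; dotted half = 6; half tied to quarter (half + quarter) = 6; a full quarter-note triplet (3 notes) (three triplet quarters span one half) = 4; eighth rest = 1.
Sum: 4 + 6 + 6 + 4 + 1 = 21 eighth notes.

21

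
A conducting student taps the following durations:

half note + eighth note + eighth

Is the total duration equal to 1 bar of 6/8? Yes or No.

One bar of 6/8 = 6 eighth notes.
Working in eighth notes: half note = 4; eighth note = 1; eighth = 1.
Adding: 4 + 1 + 1 = 6.
6 equals 6, so the answer is Yes.

Yes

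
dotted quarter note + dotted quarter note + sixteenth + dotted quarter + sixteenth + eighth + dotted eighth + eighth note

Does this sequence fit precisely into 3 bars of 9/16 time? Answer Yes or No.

One bar of 9/16 = 9 sixteenth notes, so 3 bars = 27.
Convert each value to sixteenth notes: dotted quarter note = 6; dotted quarter note = 6; sixteenth = 1; dotted quarter = 6; sixteenth = 1; eighth = 2; dotted eighth = 3; eighth note = 2.
Altogether 6 + 6 + 1 + 6 + 1 + 2 + 3 + 2 = 27.
27 equals 27, so the answer is Yes.

Yes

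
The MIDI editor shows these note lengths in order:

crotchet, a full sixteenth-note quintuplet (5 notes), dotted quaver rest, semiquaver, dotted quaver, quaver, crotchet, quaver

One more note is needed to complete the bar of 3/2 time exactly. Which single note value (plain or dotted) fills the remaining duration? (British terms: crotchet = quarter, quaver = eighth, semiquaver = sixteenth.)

sixteenth note

The bar of 3/2 = 24 sixteenth notes.
Each duration in sixteenth notes: crotchet = 4; a full sixteenth-note quintuplet (5 notes) (five quintuplet sixteenths span one quarter) = 4; dotted quaver rest = 3; semiquaver = 1; dotted quaver = 3; quaver = 2; crotchet = 4; quaver = 2.
Altogether 4 + 4 + 3 + 1 + 3 + 2 + 4 + 2 = 23.
Remaining: 24 − 23 = 1 sixteenth note, which is a sixteenth note.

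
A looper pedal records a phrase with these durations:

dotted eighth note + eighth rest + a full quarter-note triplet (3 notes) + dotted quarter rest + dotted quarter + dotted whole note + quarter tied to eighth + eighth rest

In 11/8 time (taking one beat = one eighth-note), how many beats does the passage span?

One eighth-note beat = 2 sixteenth notes.
Convert each value to sixteenth notes: dotted eighth note = 3; eighth rest = 2; a full quarter-note triplet (3 notes) (three triplet quarters span one half) = 8; dotted quarter rest = 6; dotted quarter = 6; dotted whole note = 24; quarter tied to eighth (quarter + eighth) = 6; eighth rest = 2.
Total: 3 + 2 + 8 + 6 + 6 + 24 + 6 + 2 = 57.
57 ÷ 2 = 28.5 beats.

28.5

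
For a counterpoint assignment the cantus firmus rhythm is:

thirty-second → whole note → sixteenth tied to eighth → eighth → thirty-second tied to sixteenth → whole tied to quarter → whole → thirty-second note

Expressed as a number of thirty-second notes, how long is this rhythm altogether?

Working in thirty-second notes: thirty-second = 1; whole note = 32; sixteenth tied to eighth (sixteenth + eighth) = 6; eighth = 4; thirty-second tied to sixteenth (thirty-second + sixteenth) = 3; whole tied to quarter (whole + quarter) = 40; whole = 32; thirty-second note = 1.
Sum: 1 + 32 + 6 + 4 + 3 + 40 + 32 + 1 = 119 thirty-second notes.

119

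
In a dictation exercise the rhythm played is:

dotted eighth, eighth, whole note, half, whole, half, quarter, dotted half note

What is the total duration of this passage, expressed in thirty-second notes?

138

Express everything in thirty-second notes: dotted eighth = 6; eighth = 4; whole note = 32; half = 16; whole = 32; half = 16; quarter = 8; dotted half note = 24.
Adding: 6 + 4 + 32 + 16 + 32 + 16 + 8 + 24 = 138 thirty-second notes.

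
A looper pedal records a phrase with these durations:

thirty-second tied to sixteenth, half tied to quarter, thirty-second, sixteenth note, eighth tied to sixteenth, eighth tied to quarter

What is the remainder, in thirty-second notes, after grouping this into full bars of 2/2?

16

One bar of 2/2 = 32 thirty-second notes.
Working in thirty-second notes: thirty-second tied to sixteenth (thirty-second + sixteenth) = 3; half tied to quarter (half + quarter) = 24; thirty-second = 1; sixteenth note = 2; eighth tied to sixteenth (eighth + sixteenth) = 6; eighth tied to quarter (eighth + quarter) = 12.
Altogether 3 + 24 + 1 + 2 + 6 + 12 = 48.
48 ÷ 32 = 1 complete bar with 16 thirty-second notes remaining.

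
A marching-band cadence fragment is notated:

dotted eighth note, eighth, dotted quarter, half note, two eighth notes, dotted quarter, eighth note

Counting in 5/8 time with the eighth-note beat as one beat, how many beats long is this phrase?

15.5

One eighth-note beat = 2 sixteenth notes.
In sixteenth notes: dotted eighth note = 3; eighth = 2; dotted quarter = 6; half note = 8; eighth note = 2; eighth note = 2; dotted quarter = 6; eighth note = 2.
Adding: 3 + 2 + 6 + 8 + 2 + 2 + 6 + 2 = 31.
31 ÷ 2 = 15.5 beats.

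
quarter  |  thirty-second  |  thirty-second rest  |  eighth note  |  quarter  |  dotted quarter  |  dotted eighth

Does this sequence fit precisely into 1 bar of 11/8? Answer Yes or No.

One bar of 11/8 = 44 thirty-second notes.
Express everything in thirty-second notes: quarter = 8; thirty-second = 1; thirty-second rest = 1; eighth note = 4; quarter = 8; dotted quarter = 12; dotted eighth = 6.
Sum: 8 + 1 + 1 + 4 + 8 + 12 + 6 = 40.
40 falls short of 44, so the answer is No.

No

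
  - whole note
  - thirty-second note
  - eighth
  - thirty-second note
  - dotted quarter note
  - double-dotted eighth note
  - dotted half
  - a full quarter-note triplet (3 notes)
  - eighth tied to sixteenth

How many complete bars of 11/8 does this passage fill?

2

One bar of 11/8 = 44 thirty-second notes.
Each duration in thirty-second notes: whole note = 32; thirty-second note = 1; eighth = 4; thirty-second note = 1; dotted quarter note = 12; double-dotted eighth note = 7; dotted half = 24; a full quarter-note triplet (3 notes) (three triplet quarters span one half) = 16; eighth tied to sixteenth (eighth + sixteenth) = 6.
Altogether 32 + 1 + 4 + 1 + 12 + 7 + 24 + 16 + 6 = 103.
103 ÷ 44 = 2 complete bars with 15 left over.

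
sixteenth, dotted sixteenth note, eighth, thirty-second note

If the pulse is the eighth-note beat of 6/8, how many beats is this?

One eighth-note beat = 4 thirty-second notes.
Working in thirty-second notes: sixteenth = 2; dotted sixteenth note = 3; eighth = 4; thirty-second note = 1.
Sum: 2 + 3 + 4 + 1 = 10.
10 ÷ 4 = 2.5 beats.

2.5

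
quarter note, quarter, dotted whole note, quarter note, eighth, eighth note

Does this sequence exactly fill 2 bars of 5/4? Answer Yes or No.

One bar of 5/4 = 10 eighth notes, so 2 bars = 20.
Express everything in eighth notes: quarter note = 2; quarter = 2; dotted whole note = 12; quarter note = 2; eighth = 1; eighth note = 1.
Total: 2 + 2 + 12 + 2 + 1 + 1 = 20.
20 equals 20, so the answer is Yes.

Yes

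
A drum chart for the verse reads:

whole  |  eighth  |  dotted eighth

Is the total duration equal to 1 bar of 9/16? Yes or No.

No

One bar of 9/16 = 9 sixteenth notes.
Convert each value to sixteenth notes: whole = 16; eighth = 2; dotted eighth = 3.
Adding: 16 + 2 + 3 = 21.
21 exceeds 9, so the answer is No.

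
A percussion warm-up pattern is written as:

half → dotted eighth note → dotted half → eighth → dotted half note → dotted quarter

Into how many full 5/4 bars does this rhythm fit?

2

One bar of 5/4 = 20 sixteenth notes.
In sixteenth notes: half = 8; dotted eighth note = 3; dotted half = 12; eighth = 2; dotted half note = 12; dotted quarter = 6.
Sum: 8 + 3 + 12 + 2 + 12 + 6 = 43.
43 ÷ 20 = 2 complete bars with 3 left over.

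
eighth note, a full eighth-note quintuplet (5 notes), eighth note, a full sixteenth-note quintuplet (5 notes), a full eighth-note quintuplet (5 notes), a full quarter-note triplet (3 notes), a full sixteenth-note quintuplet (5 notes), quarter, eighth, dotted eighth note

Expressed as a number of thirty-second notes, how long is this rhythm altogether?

In thirty-second notes: eighth note = 4; a full eighth-note quintuplet (5 notes) (five quintuplet eighths span one half) = 16; eighth note = 4; a full sixteenth-note quintuplet (5 notes) (five quintuplet sixteenths span one quarter) = 8; a full eighth-note quintuplet (5 notes) (five quintuplet eighths span one half) = 16; a full quarter-note triplet (3 notes) (three triplet quarters span one half) = 16; a full sixteenth-note quintuplet (5 notes) (five quintuplet sixteenths span one quarter) = 8; quarter = 8; eighth = 4; dotted eighth note = 6.
Total: 4 + 16 + 4 + 8 + 16 + 16 + 8 + 8 + 4 + 6 = 90 thirty-second notes.

90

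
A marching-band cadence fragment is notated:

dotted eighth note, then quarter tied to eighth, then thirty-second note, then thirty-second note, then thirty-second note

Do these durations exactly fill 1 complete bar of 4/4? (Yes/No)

One bar of 4/4 = 32 thirty-second notes.
Express everything in thirty-second notes: dotted eighth note = 6; quarter tied to eighth (quarter + eighth) = 12; thirty-second note = 1; thirty-second note = 1; thirty-second note = 1.
Altogether 6 + 12 + 1 + 1 + 1 = 21.
21 falls short of 32, so the answer is No.

No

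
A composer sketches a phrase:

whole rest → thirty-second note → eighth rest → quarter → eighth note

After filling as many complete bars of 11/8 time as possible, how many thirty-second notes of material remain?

5

One bar of 11/8 = 44 thirty-second notes.
In thirty-second notes: whole rest = 32; thirty-second note = 1; eighth rest = 4; quarter = 8; eighth note = 4.
Altogether 32 + 1 + 4 + 8 + 4 = 49.
49 ÷ 44 = 1 complete bar with 5 thirty-second notes remaining.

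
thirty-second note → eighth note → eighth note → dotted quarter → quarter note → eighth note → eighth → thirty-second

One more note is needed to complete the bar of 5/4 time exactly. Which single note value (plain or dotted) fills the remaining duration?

The bar of 5/4 = 40 thirty-second notes.
Each duration in thirty-second notes: thirty-second note = 1; eighth note = 4; eighth note = 4; dotted quarter = 12; quarter note = 8; eighth note = 4; eighth = 4; thirty-second = 1.
Altogether 1 + 4 + 4 + 12 + 8 + 4 + 4 + 1 = 38.
Remaining: 40 − 38 = 2 thirty-second notes, which is a sixteenth note.

sixteenth note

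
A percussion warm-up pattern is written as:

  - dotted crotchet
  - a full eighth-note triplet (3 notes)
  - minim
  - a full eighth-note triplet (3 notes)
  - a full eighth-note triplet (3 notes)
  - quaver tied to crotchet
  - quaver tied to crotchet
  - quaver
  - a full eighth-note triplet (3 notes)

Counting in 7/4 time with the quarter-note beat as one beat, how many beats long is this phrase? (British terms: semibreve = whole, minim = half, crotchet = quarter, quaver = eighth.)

One quarter-note beat = 2 eighth notes.
Each duration in eighth notes: dotted crotchet = 3; a full eighth-note triplet (3 notes) (three triplet eighths span one quarter) = 2; minim = 4; a full eighth-note triplet (3 notes) (three triplet eighths span one quarter) = 2; a full eighth-note triplet (3 notes) (three triplet eighths span one quarter) = 2; quaver tied to crotchet (quaver + crotchet) = 3; quaver tied to crotchet (quaver + crotchet) = 3; quaver = 1; a full eighth-note triplet (3 notes) (three triplet eighths span one quarter) = 2.
Adding: 3 + 2 + 4 + 2 + 2 + 3 + 3 + 1 + 2 = 22.
22 ÷ 2 = 11 beats.

11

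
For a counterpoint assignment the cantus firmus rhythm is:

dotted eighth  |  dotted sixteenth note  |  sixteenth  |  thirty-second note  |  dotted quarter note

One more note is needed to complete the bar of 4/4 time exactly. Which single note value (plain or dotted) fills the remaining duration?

The bar of 4/4 = 32 thirty-second notes.
Working in thirty-second notes: dotted eighth = 6; dotted sixteenth note = 3; sixteenth = 2; thirty-second note = 1; dotted quarter note = 12.
Sum: 6 + 3 + 2 + 1 + 12 = 24.
Remaining: 32 − 24 = 8 thirty-second notes, which is a quarter note.

quarter note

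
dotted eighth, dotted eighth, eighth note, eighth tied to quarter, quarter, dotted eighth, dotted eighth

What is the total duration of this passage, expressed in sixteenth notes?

Express everything in sixteenth notes: dotted eighth = 3; dotted eighth = 3; eighth note = 2; eighth tied to quarter (eighth + quarter) = 6; quarter = 4; dotted eighth = 3; dotted eighth = 3.
Total: 3 + 3 + 2 + 6 + 4 + 3 + 3 = 24 sixteenth notes.

24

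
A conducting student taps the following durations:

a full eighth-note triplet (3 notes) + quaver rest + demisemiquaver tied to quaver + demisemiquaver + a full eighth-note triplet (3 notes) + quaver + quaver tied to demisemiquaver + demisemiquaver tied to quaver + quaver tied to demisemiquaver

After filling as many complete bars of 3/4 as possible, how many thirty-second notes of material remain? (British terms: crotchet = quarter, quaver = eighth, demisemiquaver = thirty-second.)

21

One bar of 3/4 = 24 thirty-second notes.
Express everything in thirty-second notes: a full eighth-note triplet (3 notes) (three triplet eighths span one quarter) = 8; quaver rest = 4; demisemiquaver tied to quaver (demisemiquaver + quaver) = 5; demisemiquaver = 1; a full eighth-note triplet (3 notes) (three triplet eighths span one quarter) = 8; quaver = 4; quaver tied to demisemiquaver (quaver + demisemiquaver) = 5; demisemiquaver tied to quaver (demisemiquaver + quaver) = 5; quaver tied to demisemiquaver (quaver + demisemiquaver) = 5.
Total: 8 + 4 + 5 + 1 + 8 + 4 + 5 + 5 + 5 = 45.
45 ÷ 24 = 1 complete bar with 21 thirty-second notes remaining.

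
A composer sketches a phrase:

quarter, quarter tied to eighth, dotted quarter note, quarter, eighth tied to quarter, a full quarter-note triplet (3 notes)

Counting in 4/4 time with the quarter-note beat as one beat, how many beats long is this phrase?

8.5

One quarter-note beat = 2 eighth notes.
Convert each value to eighth notes: quarter = 2; quarter tied to eighth (quarter + eighth) = 3; dotted quarter note = 3; quarter = 2; eighth tied to quarter (eighth + quarter) = 3; a full quarter-note triplet (3 notes) (three triplet quarters span one half) = 4.
Altogether 2 + 3 + 3 + 2 + 3 + 4 = 17.
17 ÷ 2 = 8.5 beats.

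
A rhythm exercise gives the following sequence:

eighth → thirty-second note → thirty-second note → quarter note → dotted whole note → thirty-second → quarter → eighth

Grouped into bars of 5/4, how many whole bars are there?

One bar of 5/4 = 40 thirty-second notes.
In thirty-second notes: eighth = 4; thirty-second note = 1; thirty-second note = 1; quarter note = 8; dotted whole note = 48; thirty-second = 1; quarter = 8; eighth = 4.
Total: 4 + 1 + 1 + 8 + 48 + 1 + 8 + 4 = 75.
75 ÷ 40 = 1 complete bar with 35 left over.

1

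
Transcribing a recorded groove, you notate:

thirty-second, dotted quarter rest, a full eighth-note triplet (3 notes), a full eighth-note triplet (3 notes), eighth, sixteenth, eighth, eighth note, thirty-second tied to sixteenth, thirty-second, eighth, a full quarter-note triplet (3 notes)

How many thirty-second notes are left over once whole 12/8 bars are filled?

One bar of 12/8 = 48 thirty-second notes.
Each duration in thirty-second notes: thirty-second = 1; dotted quarter rest = 12; a full eighth-note triplet (3 notes) (three triplet eighths span one quarter) = 8; a full eighth-note triplet (3 notes) (three triplet eighths span one quarter) = 8; eighth = 4; sixteenth = 2; eighth = 4; eighth note = 4; thirty-second tied to sixteenth (thirty-second + sixteenth) = 3; thirty-second = 1; eighth = 4; a full quarter-note triplet (3 notes) (three triplet quarters span one half) = 16.
Altogether 1 + 12 + 8 + 8 + 4 + 2 + 4 + 4 + 3 + 1 + 4 + 16 = 67.
67 ÷ 48 = 1 complete bar with 19 thirty-second notes remaining.

19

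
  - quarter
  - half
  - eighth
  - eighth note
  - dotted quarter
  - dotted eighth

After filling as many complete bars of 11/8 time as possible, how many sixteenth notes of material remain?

3

One bar of 11/8 = 22 sixteenth notes.
In sixteenth notes: quarter = 4; half = 8; eighth = 2; eighth note = 2; dotted quarter = 6; dotted eighth = 3.
Sum: 4 + 8 + 2 + 2 + 6 + 3 = 25.
25 ÷ 22 = 1 complete bar with 3 sixteenth notes remaining.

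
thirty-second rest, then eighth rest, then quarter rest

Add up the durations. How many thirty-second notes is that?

Express everything in thirty-second notes: thirty-second rest = 1; eighth rest = 4; quarter rest = 8.
Adding: 1 + 4 + 8 = 13 thirty-second notes.

13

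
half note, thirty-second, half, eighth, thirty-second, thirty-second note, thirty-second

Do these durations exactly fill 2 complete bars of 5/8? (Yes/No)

One bar of 5/8 = 20 thirty-second notes, so 2 bars = 40.
Each duration in thirty-second notes: half note = 16; thirty-second = 1; half = 16; eighth = 4; thirty-second = 1; thirty-second note = 1; thirty-second = 1.
Sum: 16 + 1 + 16 + 4 + 1 + 1 + 1 = 40.
40 equals 40, so the answer is Yes.

Yes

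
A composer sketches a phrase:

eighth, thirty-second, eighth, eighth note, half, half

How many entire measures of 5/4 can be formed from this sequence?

One bar of 5/4 = 40 thirty-second notes.
Each duration in thirty-second notes: eighth = 4; thirty-second = 1; eighth = 4; eighth note = 4; half = 16; half = 16.
Altogether 4 + 1 + 4 + 4 + 16 + 16 = 45.
45 ÷ 40 = 1 complete bar with 5 left over.

1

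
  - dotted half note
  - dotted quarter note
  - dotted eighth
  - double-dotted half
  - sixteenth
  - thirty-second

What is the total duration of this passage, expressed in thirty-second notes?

Convert each value to thirty-second notes: dotted half note = 24; dotted quarter note = 12; dotted eighth = 6; double-dotted half = 28; sixteenth = 2; thirty-second = 1.
Adding: 24 + 12 + 6 + 28 + 2 + 1 = 73 thirty-second notes.

73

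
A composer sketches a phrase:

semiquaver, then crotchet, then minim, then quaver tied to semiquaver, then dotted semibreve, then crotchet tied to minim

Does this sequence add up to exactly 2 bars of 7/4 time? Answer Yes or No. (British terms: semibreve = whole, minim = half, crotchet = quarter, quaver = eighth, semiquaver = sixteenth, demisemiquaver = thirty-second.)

No

One bar of 7/4 = 28 sixteenth notes, so 2 bars = 56.
In sixteenth notes: semiquaver = 1; crotchet = 4; minim = 8; quaver tied to semiquaver (quaver + semiquaver) = 3; dotted semibreve = 24; crotchet tied to minim (crotchet + minim) = 12.
Sum: 1 + 4 + 8 + 3 + 24 + 12 = 52.
52 falls short of 56, so the answer is No.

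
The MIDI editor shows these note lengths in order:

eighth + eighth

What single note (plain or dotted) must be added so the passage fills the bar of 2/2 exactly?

dotted half note

The bar of 2/2 = 8 eighth notes.
Express everything in eighth notes: eighth = 1; eighth = 1.
Adding: 1 + 1 = 2.
Remaining: 8 − 2 = 6 eighth notes, which is a dotted half note.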